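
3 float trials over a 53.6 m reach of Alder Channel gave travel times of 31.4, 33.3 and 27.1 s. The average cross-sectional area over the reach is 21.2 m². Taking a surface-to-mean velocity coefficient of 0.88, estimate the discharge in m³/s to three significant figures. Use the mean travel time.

32.7 m³/s

t̄ = (31.4 + 33.3 + 27.1) / 3 = 30.6 s
v_surface = L / t̄ = 53.6 / 30.6 = 1.752 m/s
v_mean = 0.88 × 1.752 = 1.541 m/s
Q = A × v_mean = 21.2 × 1.541 = 32.68 m³/s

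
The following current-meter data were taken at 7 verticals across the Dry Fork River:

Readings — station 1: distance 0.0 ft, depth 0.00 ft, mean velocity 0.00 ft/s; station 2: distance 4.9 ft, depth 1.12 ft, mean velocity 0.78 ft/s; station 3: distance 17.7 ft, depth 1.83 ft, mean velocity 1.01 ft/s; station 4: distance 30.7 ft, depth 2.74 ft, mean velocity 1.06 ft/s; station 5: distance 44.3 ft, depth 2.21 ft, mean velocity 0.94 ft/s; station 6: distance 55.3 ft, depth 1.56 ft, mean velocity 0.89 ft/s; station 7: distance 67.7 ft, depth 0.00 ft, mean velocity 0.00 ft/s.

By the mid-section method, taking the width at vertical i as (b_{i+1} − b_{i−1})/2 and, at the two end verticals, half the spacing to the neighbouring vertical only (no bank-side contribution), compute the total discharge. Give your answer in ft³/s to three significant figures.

112 ft³/s

w_2 = (17.7 − 0.0)/2 = 8.85 ft; q_2 = 0.78 × 1.12 × 8.85 = 7.731 ft³/s
w_3 = (30.7 − 4.9)/2 = 12.9 ft; q_3 = 1.01 × 1.83 × 12.9 = 23.84 ft³/s
w_4 = (44.3 − 17.7)/2 = 13.3 ft; q_4 = 1.06 × 2.74 × 13.3 = 38.63 ft³/s
w_5 = (55.3 − 30.7)/2 = 12.3 ft; q_5 = 0.94 × 2.21 × 12.3 = 25.55 ft³/s
w_6 = (67.7 − 44.3)/2 = 11.7 ft; q_6 = 0.89 × 1.56 × 11.7 = 16.24 ft³/s
Stations 1, 7 contribute zero (depth or velocity is 0).
Q = Σ qᵢ = 112.0 ft³/s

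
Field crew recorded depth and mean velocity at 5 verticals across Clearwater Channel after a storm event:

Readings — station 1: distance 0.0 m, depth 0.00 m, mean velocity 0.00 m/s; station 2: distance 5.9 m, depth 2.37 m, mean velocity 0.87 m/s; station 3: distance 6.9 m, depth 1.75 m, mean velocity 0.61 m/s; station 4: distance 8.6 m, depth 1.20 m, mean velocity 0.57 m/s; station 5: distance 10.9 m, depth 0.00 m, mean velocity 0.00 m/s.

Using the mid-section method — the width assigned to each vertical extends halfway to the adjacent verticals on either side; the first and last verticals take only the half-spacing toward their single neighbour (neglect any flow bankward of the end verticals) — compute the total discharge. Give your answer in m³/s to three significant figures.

w_2 = (6.9 − 0.0)/2 = 3.45 m; q_2 = 0.87 × 2.37 × 3.45 = 7.114 m³/s
w_3 = (8.6 − 5.9)/2 = 1.35 m; q_3 = 0.61 × 1.75 × 1.35 = 1.441 m³/s
w_4 = (10.9 − 6.9)/2 = 2 m; q_4 = 0.57 × 1.20 × 2 = 1.368 m³/s
Stations 1, 5 contribute zero (depth or velocity is 0).
Q = Σ qᵢ = 9.923 m³/s

9.92 m³/s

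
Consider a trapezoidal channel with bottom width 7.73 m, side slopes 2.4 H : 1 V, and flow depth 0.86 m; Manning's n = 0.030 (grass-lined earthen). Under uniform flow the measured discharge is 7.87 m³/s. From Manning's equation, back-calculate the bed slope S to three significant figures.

A = (b + z·y)·y = (7.73 + 2.4×0.86)×0.86 = 8.423 m²
P = b + 2y√(1+z²) = 7.73 + 2×0.86×√(1+2.4²) = 12.20 m
R = A/P = 8.423/12.20 = 0.6903 m
S = (Q·n / (1·A·R^(2/3)))² = (7.87×0.030 / (1×8.423×0.7811))² = 0.001288

0.00129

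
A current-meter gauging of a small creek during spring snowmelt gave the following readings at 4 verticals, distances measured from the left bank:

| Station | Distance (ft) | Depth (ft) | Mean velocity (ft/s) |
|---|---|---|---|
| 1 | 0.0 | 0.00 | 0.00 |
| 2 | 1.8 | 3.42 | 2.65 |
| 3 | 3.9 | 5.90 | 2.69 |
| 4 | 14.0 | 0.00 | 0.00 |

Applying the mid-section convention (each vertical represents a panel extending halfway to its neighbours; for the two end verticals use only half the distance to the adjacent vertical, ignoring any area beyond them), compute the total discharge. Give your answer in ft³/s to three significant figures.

114 ft³/s

w_2 = (3.9 − 0.0)/2 = 1.95 ft; q_2 = 2.65 × 3.42 × 1.95 = 17.67 ft³/s
w_3 = (14.0 − 1.8)/2 = 6.1 ft; q_3 = 2.69 × 5.90 × 6.1 = 96.81 ft³/s
Stations 1, 4 contribute zero (depth or velocity is 0).
Q = Σ qᵢ = 114.5 ft³/s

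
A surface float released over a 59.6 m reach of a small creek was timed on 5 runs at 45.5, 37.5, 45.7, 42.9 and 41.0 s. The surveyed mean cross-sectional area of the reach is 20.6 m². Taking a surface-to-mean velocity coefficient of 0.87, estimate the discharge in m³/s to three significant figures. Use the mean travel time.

t̄ = (45.5 + 37.5 + 45.7 + 42.9 + 41.0) / 5 = 42.52 s
v_surface = L / t̄ = 59.6 / 42.52 = 1.402 m/s
v_mean = 0.87 × 1.402 = 1.219 m/s
Q = A × v_mean = 20.6 × 1.219 = 25.12 m³/s

25.1 m³/s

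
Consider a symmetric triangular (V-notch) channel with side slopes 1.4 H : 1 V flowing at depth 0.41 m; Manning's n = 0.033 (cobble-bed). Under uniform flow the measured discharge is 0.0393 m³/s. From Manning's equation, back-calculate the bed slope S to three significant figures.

A = z·y² = 1.4×0.41² = 0.2353 m²
P = 2y√(1+z²) = 2×0.41×√(1+1.4²) = 1.411 m
R = A/P = 0.2353/1.411 = 0.1668 m
S = (Q·n / (1·A·R^(2/3)))² = (0.0393×0.033 / (1×0.2353×0.3030))² = 0.0003307

0.000331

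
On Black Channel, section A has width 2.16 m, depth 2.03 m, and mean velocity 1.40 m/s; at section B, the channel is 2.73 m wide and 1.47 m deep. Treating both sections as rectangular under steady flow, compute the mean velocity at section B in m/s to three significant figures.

Q = A₁V₁ = (2.16×2.03) × 1.40 = 6.139 m³/s
A₂ = 2.73 × 1.47 = 4.013 m²
V₂ = Q/A₂ = 6.139/4.013 = 1.530 m/s

1.53 m/s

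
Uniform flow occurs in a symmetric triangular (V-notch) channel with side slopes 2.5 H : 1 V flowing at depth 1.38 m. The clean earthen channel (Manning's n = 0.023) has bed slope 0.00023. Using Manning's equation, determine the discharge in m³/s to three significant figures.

A = z·y² = 2.5×1.38² = 4.761 m²
P = 2y√(1+z²) = 2×1.38×√(1+2.5²) = 7.432 m
R = A/P = 4.761/7.432 = 0.6406 m
Q = (1/n)·A·R^(2/3)·S^(1/2) = (1/0.023) × 4.761 × 0.6406^(2/3) × 0.00023^(1/2) = 2.333 m³/s

2.33 m³/s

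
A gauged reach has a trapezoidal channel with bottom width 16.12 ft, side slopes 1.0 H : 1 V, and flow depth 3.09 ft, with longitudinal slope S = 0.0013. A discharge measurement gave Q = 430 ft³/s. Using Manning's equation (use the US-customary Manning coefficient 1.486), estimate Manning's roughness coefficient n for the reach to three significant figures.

A = (b + z·y)·y = (16.12 + 1.0×3.09)×3.09 = 59.36 ft²
P = b + 2y√(1+z²) = 16.12 + 2×3.09×√(1+1.0²) = 24.86 ft
R = A/P = 59.36/24.86 = 2.388 ft
n = (1.486/Q)·A·R^(2/3)·S^(1/2) = (1.486/430) × 59.36 × 1.786 × 0.03606 = 0.01321

0.0132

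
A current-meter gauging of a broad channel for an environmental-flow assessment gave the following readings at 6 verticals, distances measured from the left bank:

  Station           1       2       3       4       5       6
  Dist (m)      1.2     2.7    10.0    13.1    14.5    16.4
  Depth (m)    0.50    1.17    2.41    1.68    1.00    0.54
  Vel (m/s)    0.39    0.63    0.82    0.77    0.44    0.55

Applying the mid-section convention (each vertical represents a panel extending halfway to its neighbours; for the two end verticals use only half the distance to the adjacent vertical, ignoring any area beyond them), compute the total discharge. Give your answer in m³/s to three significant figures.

17.6 m³/s

w_1 = (2.7 − 1.2)/2 = 0.75 m; q_1 = 0.39 × 0.50 × 0.75 = 0.1463 m³/s
w_2 = (10.0 − 1.2)/2 = 4.4 m; q_2 = 0.63 × 1.17 × 4.4 = 3.243 m³/s
w_3 = (13.1 − 2.7)/2 = 5.2 m; q_3 = 0.82 × 2.41 × 5.2 = 10.28 m³/s
w_4 = (14.5 − 10.0)/2 = 2.25 m; q_4 = 0.77 × 1.68 × 2.25 = 2.911 m³/s
w_5 = (16.4 − 13.1)/2 = 1.65 m; q_5 = 0.44 × 1.00 × 1.65 = 0.7260 m³/s
w_6 = (16.4 − 14.5)/2 = 0.95 m; q_6 = 0.55 × 0.54 × 0.95 = 0.2822 m³/s
Q = Σ qᵢ = 17.58 m³/s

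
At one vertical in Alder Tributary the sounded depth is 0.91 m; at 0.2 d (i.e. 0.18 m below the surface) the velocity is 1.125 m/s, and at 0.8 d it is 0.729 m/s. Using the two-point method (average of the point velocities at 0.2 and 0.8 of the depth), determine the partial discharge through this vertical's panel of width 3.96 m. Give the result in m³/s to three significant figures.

3.34 m³/s

v̄ = (1.125 + 0.729) / 2 = 0.9270 m/s
q = v̄ × d × w = 0.9270 × 0.91 × 3.96 = 3.341 m³/s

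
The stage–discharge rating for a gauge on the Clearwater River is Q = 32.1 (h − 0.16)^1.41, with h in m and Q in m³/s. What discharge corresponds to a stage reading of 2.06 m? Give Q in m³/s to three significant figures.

79.4 m³/s

Q = 32.1 × (2.06 − 0.16)^1.41 = 32.1 × 1.9^1.41 = 79.35 m³/s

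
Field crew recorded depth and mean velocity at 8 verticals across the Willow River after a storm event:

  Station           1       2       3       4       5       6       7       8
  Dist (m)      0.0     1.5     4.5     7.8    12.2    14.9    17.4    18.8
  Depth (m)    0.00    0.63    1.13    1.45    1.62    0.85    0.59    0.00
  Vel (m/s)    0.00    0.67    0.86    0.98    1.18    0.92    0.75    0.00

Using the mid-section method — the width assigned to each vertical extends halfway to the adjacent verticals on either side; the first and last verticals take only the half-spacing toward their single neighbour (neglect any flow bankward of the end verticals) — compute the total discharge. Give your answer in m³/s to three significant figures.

w_2 = (4.5 − 0.0)/2 = 2.25 m; q_2 = 0.67 × 0.63 × 2.25 = 0.9497 m³/s
w_3 = (7.8 − 1.5)/2 = 3.15 m; q_3 = 0.86 × 1.13 × 3.15 = 3.061 m³/s
w_4 = (12.2 − 4.5)/2 = 3.85 m; q_4 = 0.98 × 1.45 × 3.85 = 5.471 m³/s
w_5 = (14.9 − 7.8)/2 = 3.55 m; q_5 = 1.18 × 1.62 × 3.55 = 6.786 m³/s
w_6 = (17.4 − 12.2)/2 = 2.6 m; q_6 = 0.92 × 0.85 × 2.6 = 2.033 m³/s
w_7 = (18.8 − 14.9)/2 = 1.95 m; q_7 = 0.75 × 0.59 × 1.95 = 0.8629 m³/s
Stations 1, 8 contribute zero (depth or velocity is 0).
Q = Σ qᵢ = 19.16 m³/s

19.2 m³/s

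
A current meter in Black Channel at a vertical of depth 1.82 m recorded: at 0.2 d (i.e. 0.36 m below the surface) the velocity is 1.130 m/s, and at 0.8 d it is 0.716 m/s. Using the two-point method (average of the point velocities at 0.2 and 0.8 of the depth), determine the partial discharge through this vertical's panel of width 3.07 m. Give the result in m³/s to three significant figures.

v̄ = (1.130 + 0.716) / 2 = 0.9230 m/s
q = v̄ × d × w = 0.9230 × 1.82 × 3.07 = 5.157 m³/s

5.16 m³/s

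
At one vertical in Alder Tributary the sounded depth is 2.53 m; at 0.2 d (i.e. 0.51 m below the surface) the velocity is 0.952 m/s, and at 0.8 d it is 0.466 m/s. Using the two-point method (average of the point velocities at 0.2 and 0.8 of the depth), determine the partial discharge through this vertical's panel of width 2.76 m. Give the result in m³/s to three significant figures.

4.95 m³/s

v̄ = (0.952 + 0.466) / 2 = 0.7090 m/s
q = v̄ × d × w = 0.7090 × 2.53 × 2.76 = 4.951 m³/s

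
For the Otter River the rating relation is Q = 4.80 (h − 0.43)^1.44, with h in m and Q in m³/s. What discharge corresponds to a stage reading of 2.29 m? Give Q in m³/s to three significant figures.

Q = 4.80 × (2.29 − 0.43)^1.44 = 4.80 × 1.86^1.44 = 11.73 m³/s

11.7 m³/s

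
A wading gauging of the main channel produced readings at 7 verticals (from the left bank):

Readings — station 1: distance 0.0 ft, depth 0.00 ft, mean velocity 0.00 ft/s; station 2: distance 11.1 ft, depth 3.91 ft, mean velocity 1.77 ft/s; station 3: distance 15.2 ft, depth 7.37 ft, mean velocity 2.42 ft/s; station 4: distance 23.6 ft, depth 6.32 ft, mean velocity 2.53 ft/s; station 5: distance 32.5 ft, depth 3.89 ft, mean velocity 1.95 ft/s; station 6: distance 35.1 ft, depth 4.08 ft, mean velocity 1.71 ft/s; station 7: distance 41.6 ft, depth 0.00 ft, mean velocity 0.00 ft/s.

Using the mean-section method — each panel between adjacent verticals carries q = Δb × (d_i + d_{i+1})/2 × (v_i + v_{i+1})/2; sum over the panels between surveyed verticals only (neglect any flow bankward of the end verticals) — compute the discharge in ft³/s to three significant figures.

Panel 1-2: Δb = 11.1 ft, d̄ = (0.00+3.91)/2 = 1.955, v̄ = (0.00+1.77)/2 = 0.885 → q = 11.1×1.955×0.885 = 19.20 ft³/s
Panel 2-3: Δb = 4.1 ft, d̄ = (3.91+7.37)/2 = 5.64, v̄ = (1.77+2.42)/2 = 2.095 → q = 4.1×5.64×2.095 = 48.44 ft³/s
Panel 3-4: Δb = 8.4 ft, d̄ = (7.37+6.32)/2 = 6.845, v̄ = (2.42+2.53)/2 = 2.475 → q = 8.4×6.845×2.475 = 142.3 ft³/s
Panel 4-5: Δb = 8.9 ft, d̄ = (6.32+3.89)/2 = 5.105, v̄ = (2.53+1.95)/2 = 2.24 → q = 8.9×5.105×2.24 = 101.8 ft³/s
Panel 5-6: Δb = 2.6 ft, d̄ = (3.89+4.08)/2 = 3.985, v̄ = (1.95+1.71)/2 = 1.83 → q = 2.6×3.985×1.83 = 18.96 ft³/s
Panel 6-7: Δb = 6.5 ft, d̄ = (4.08+0.00)/2 = 2.04, v̄ = (1.71+0.00)/2 = 0.855 → q = 6.5×2.04×0.855 = 11.34 ft³/s
Q = Σ q = 342.0 ft³/s

342 ft³/s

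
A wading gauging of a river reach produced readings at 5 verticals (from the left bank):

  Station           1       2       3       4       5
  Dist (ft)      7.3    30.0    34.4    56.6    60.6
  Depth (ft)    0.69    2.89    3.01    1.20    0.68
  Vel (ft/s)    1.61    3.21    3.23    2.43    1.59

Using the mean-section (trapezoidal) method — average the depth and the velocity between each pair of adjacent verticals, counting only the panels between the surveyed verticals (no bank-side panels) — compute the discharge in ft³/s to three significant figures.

280 ft³/s

Panel 1-2: Δb = 22.7 ft, d̄ = (0.69+2.89)/2 = 1.79, v̄ = (1.61+3.21)/2 = 2.41 → q = 22.7×1.79×2.41 = 97.93 ft³/s
Panel 2-3: Δb = 4.4 ft, d̄ = (2.89+3.01)/2 = 2.95, v̄ = (3.21+3.23)/2 = 3.22 → q = 4.4×2.95×3.22 = 41.80 ft³/s
Panel 3-4: Δb = 22.2 ft, d̄ = (3.01+1.20)/2 = 2.105, v̄ = (3.23+2.43)/2 = 2.83 → q = 22.2×2.105×2.83 = 132.2 ft³/s
Panel 4-5: Δb = 4 ft, d̄ = (1.20+0.68)/2 = 0.94, v̄ = (2.43+1.59)/2 = 2.01 → q = 4×0.94×2.01 = 7.558 ft³/s
Q = Σ q = 279.5 ft³/s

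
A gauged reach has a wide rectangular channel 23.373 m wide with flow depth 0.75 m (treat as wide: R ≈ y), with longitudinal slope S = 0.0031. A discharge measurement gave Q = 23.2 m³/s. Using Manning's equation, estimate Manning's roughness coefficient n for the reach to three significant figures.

A = b·y = 23.373 × 0.75 = 17.53 m²
Wide channel: R ≈ y = 0.75 m
n = (1/Q)·A·R^(2/3)·S^(1/2) = (1/23.2) × 17.53 × 0.8255 × 0.05568 = 0.03473

0.0347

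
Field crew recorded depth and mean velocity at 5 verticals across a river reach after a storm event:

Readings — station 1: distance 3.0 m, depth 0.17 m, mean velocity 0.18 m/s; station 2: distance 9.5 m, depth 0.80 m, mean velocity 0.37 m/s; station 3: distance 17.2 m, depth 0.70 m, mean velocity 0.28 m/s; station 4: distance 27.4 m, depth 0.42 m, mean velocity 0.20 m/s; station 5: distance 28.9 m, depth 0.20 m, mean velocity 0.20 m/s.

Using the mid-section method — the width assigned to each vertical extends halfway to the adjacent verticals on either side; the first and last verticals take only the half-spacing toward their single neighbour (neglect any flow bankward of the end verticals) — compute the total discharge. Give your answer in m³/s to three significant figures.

4.48 m³/s

w_1 = (9.5 − 3.0)/2 = 3.25 m; q_1 = 0.18 × 0.17 × 3.25 = 0.09945 m³/s
w_2 = (17.2 − 3.0)/2 = 7.1 m; q_2 = 0.37 × 0.80 × 7.1 = 2.102 m³/s
w_3 = (27.4 − 9.5)/2 = 8.95 m; q_3 = 0.28 × 0.70 × 8.95 = 1.754 m³/s
w_4 = (28.9 − 17.2)/2 = 5.85 m; q_4 = 0.20 × 0.42 × 5.85 = 0.4914 m³/s
w_5 = (28.9 − 27.4)/2 = 0.75 m; q_5 = 0.20 × 0.20 × 0.75 = 0.03000 m³/s
Q = Σ qᵢ = 4.477 m³/s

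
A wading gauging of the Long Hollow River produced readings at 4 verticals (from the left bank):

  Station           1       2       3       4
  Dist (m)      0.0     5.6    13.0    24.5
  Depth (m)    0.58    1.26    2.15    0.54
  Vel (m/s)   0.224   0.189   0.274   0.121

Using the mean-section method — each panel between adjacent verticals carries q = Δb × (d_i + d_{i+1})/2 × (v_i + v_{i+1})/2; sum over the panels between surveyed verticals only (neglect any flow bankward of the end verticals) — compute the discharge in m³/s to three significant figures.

Panel 1-2: Δb = 5.6 m, d̄ = (0.58+1.26)/2 = 0.92, v̄ = (0.224+0.189)/2 = 0.2065 → q = 5.6×0.92×0.2065 = 1.064 m³/s
Panel 2-3: Δb = 7.4 m, d̄ = (1.26+2.15)/2 = 1.705, v̄ = (0.189+0.274)/2 = 0.2315 → q = 7.4×1.705×0.2315 = 2.921 m³/s
Panel 3-4: Δb = 11.5 m, d̄ = (2.15+0.54)/2 = 1.345, v̄ = (0.274+0.121)/2 = 0.1975 → q = 11.5×1.345×0.1975 = 3.055 m³/s
Q = Σ q = 7.040 m³/s

7.04 m³/s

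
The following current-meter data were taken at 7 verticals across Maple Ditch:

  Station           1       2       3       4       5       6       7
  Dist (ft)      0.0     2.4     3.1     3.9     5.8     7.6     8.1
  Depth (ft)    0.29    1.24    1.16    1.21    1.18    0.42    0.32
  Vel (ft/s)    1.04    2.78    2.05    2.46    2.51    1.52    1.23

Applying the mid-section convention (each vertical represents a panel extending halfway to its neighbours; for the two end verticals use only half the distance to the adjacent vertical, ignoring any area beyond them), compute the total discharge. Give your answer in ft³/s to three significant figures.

w_1 = (2.4 − 0.0)/2 = 1.2 ft; q_1 = 1.04 × 0.29 × 1.2 = 0.3619 ft³/s
w_2 = (3.1 − 0.0)/2 = 1.55 ft; q_2 = 2.78 × 1.24 × 1.55 = 5.343 ft³/s
w_3 = (3.9 − 2.4)/2 = 0.75 ft; q_3 = 2.05 × 1.16 × 0.75 = 1.784 ft³/s
w_4 = (5.8 − 3.1)/2 = 1.35 ft; q_4 = 2.46 × 1.21 × 1.35 = 4.018 ft³/s
w_5 = (7.6 − 3.9)/2 = 1.85 ft; q_5 = 2.51 × 1.18 × 1.85 = 5.479 ft³/s
w_6 = (8.1 − 5.8)/2 = 1.15 ft; q_6 = 1.52 × 0.42 × 1.15 = 0.7342 ft³/s
w_7 = (8.1 − 7.6)/2 = 0.25 ft; q_7 = 1.23 × 0.32 × 0.25 = 0.09840 ft³/s
Q = Σ qᵢ = 17.82 ft³/s

17.8 ft³/s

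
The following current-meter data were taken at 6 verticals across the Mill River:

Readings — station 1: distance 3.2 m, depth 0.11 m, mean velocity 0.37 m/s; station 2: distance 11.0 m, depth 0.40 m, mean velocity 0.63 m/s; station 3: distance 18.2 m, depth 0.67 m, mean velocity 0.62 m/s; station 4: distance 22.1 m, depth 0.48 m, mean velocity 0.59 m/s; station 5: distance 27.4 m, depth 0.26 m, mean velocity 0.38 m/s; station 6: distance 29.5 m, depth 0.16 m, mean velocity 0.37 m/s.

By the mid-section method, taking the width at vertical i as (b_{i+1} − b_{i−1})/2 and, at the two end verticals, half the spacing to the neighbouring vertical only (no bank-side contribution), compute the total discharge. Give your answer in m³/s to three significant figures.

6.08 m³/s

w_1 = (11.0 − 3.2)/2 = 3.9 m; q_1 = 0.37 × 0.11 × 3.9 = 0.1587 m³/s
w_2 = (18.2 − 3.2)/2 = 7.5 m; q_2 = 0.63 × 0.40 × 7.5 = 1.890 m³/s
w_3 = (22.1 − 11.0)/2 = 5.55 m; q_3 = 0.62 × 0.67 × 5.55 = 2.305 m³/s
w_4 = (27.4 − 18.2)/2 = 4.6 m; q_4 = 0.59 × 0.48 × 4.6 = 1.303 m³/s
w_5 = (29.5 − 22.1)/2 = 3.7 m; q_5 = 0.38 × 0.26 × 3.7 = 0.3656 m³/s
w_6 = (29.5 − 27.4)/2 = 1.05 m; q_6 = 0.37 × 0.16 × 1.05 = 0.06216 m³/s
Q = Σ qᵢ = 6.085 m³/s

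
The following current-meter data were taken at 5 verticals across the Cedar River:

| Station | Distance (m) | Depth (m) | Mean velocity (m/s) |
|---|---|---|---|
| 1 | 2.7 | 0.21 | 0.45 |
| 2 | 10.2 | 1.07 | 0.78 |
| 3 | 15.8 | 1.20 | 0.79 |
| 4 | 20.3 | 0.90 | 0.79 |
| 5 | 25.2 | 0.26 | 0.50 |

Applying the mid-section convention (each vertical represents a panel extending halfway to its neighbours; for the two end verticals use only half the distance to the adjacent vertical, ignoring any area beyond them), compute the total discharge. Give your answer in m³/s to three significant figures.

w_1 = (10.2 − 2.7)/2 = 3.75 m; q_1 = 0.45 × 0.21 × 3.75 = 0.3544 m³/s
w_2 = (15.8 − 2.7)/2 = 6.55 m; q_2 = 0.78 × 1.07 × 6.55 = 5.467 m³/s
w_3 = (20.3 − 10.2)/2 = 5.05 m; q_3 = 0.79 × 1.20 × 5.05 = 4.787 m³/s
w_4 = (25.2 − 15.8)/2 = 4.7 m; q_4 = 0.79 × 0.90 × 4.7 = 3.342 m³/s
w_5 = (25.2 − 20.3)/2 = 2.45 m; q_5 = 0.50 × 0.26 × 2.45 = 0.3185 m³/s
Q = Σ qᵢ = 14.27 m³/s

14.3 m³/s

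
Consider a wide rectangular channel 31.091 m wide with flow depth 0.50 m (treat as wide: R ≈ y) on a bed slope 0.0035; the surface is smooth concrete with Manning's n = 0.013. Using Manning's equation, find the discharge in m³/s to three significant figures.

A = b·y = 31.091 × 0.50 = 15.55 m²
Wide channel: R ≈ y = 0.50 m
Q = (1/n)·A·R^(2/3)·S^(1/2) = (1/0.013) × 15.55 × 0.5000^(2/3) × 0.0035^(1/2) = 44.57 m³/s

44.6 m³/s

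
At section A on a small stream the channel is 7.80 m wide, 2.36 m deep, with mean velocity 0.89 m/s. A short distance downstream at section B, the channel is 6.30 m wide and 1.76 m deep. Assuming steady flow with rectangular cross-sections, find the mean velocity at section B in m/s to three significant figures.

1.48 m/s

Q = A₁V₁ = (7.80×2.36) × 0.89 = 16.38 m³/s
A₂ = 6.30 × 1.76 = 11.09 m²
V₂ = Q/A₂ = 16.38/11.09 = 1.478 m/s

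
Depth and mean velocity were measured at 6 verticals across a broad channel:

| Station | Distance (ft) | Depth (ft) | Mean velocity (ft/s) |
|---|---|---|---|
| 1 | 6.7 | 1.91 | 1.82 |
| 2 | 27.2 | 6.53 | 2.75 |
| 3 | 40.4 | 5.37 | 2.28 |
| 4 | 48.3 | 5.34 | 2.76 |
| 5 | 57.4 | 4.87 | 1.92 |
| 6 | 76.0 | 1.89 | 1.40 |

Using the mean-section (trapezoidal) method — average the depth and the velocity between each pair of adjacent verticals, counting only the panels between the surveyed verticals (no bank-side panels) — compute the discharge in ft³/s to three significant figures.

715 ft³/s

Panel 1-2: Δb = 20.5 ft, d̄ = (1.91+6.53)/2 = 4.22, v̄ = (1.82+2.75)/2 = 2.285 → q = 20.5×4.22×2.285 = 197.7 ft³/s
Panel 2-3: Δb = 13.2 ft, d̄ = (6.53+5.37)/2 = 5.95, v̄ = (2.75+2.28)/2 = 2.515 → q = 13.2×5.95×2.515 = 197.5 ft³/s
Panel 3-4: Δb = 7.9 ft, d̄ = (5.37+5.34)/2 = 5.355, v̄ = (2.28+2.76)/2 = 2.52 → q = 7.9×5.355×2.52 = 106.6 ft³/s
Panel 4-5: Δb = 9.1 ft, d̄ = (5.34+4.87)/2 = 5.105, v̄ = (2.76+1.92)/2 = 2.34 → q = 9.1×5.105×2.34 = 108.7 ft³/s
Panel 5-6: Δb = 18.6 ft, d̄ = (4.87+1.89)/2 = 3.38, v̄ = (1.92+1.40)/2 = 1.66 → q = 18.6×3.38×1.66 = 104.4 ft³/s
Q = Σ q = 714.9 ft³/s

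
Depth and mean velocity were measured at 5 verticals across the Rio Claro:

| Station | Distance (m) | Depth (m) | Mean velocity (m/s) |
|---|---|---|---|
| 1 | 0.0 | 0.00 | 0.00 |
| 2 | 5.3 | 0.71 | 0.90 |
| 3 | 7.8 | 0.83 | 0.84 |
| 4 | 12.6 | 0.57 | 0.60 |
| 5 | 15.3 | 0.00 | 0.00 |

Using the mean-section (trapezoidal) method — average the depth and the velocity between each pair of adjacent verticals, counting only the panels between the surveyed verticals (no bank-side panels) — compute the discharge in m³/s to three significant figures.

Panel 1-2: Δb = 5.3 m, d̄ = (0.00+0.71)/2 = 0.355, v̄ = (0.00+0.90)/2 = 0.45 → q = 5.3×0.355×0.45 = 0.8467 m³/s
Panel 2-3: Δb = 2.5 m, d̄ = (0.71+0.83)/2 = 0.77, v̄ = (0.90+0.84)/2 = 0.87 → q = 2.5×0.77×0.87 = 1.675 m³/s
Panel 3-4: Δb = 4.8 m, d̄ = (0.83+0.57)/2 = 0.7, v̄ = (0.84+0.60)/2 = 0.72 → q = 4.8×0.7×0.72 = 2.419 m³/s
Panel 4-5: Δb = 2.7 m, d̄ = (0.57+0.00)/2 = 0.285, v̄ = (0.60+0.00)/2 = 0.3 → q = 2.7×0.285×0.3 = 0.2309 m³/s
Q = Σ q = 5.171 m³/s

5.17 m³/s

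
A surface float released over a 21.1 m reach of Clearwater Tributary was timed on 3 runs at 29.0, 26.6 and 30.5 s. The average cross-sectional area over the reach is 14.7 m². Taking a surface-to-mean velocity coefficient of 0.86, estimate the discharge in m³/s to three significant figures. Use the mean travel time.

9.29 m³/s

t̄ = (29.0 + 26.6 + 30.5) / 3 = 28.7 s
v_surface = L / t̄ = 21.1 / 28.7 = 0.7352 m/s
v_mean = 0.86 × 0.7352 = 0.6323 m/s
Q = A × v_mean = 14.7 × 0.6323 = 9.294 m³/s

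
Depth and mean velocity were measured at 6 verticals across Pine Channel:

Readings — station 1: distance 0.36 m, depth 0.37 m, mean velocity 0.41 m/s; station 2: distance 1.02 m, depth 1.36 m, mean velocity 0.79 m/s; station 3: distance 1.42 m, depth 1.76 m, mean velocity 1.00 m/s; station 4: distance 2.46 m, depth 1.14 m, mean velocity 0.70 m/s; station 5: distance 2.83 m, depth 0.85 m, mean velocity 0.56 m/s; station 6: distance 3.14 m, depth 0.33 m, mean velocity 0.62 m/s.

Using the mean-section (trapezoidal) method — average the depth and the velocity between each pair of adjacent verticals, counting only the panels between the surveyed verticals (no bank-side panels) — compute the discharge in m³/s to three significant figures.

Panel 1-2: Δb = 0.66 m, d̄ = (0.37+1.36)/2 = 0.865, v̄ = (0.41+0.79)/2 = 0.6 → q = 0.66×0.865×0.6 = 0.3425 m³/s
Panel 2-3: Δb = 0.4 m, d̄ = (1.36+1.76)/2 = 1.56, v̄ = (0.79+1.00)/2 = 0.895 → q = 0.4×1.56×0.895 = 0.5585 m³/s
Panel 3-4: Δb = 1.04 m, d̄ = (1.76+1.14)/2 = 1.45, v̄ = (1.00+0.70)/2 = 0.85 → q = 1.04×1.45×0.85 = 1.282 m³/s
Panel 4-5: Δb = 0.37 m, d̄ = (1.14+0.85)/2 = 0.995, v̄ = (0.70+0.56)/2 = 0.63 → q = 0.37×0.995×0.63 = 0.2319 m³/s
Panel 5-6: Δb = 0.31 m, d̄ = (0.85+0.33)/2 = 0.59, v̄ = (0.56+0.62)/2 = 0.59 → q = 0.31×0.59×0.59 = 0.1079 m³/s
Q = Σ q = 2.523 m³/s

2.52 m³/s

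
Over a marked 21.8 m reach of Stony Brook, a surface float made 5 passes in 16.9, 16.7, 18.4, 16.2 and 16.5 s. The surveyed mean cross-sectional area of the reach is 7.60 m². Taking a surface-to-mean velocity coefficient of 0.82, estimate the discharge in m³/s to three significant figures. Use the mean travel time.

t̄ = (16.9 + 16.7 + 18.4 + 16.2 + 16.5) / 5 = 16.94 s
v_surface = L / t̄ = 21.8 / 16.94 = 1.287 m/s
v_mean = 0.82 × 1.287 = 1.055 m/s
Q = A × v_mean = 7.60 × 1.055 = 8.020 m³/s

8.02 m³/s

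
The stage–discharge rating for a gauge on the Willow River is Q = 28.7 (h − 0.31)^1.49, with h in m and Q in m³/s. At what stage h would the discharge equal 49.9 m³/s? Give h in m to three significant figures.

1.76 m

h − h₀ = (Q/C)^(1/b) = (49.9/28.7)^(1/1.49) = 1.450 m
h = 0.31 + 1.450 = 1.760 m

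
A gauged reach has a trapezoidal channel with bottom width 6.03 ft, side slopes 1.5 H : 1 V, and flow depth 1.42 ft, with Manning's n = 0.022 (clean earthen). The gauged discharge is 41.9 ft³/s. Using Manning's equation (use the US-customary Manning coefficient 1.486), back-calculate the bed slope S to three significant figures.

A = (b + z·y)·y = (6.03 + 1.5×1.42)×1.42 = 11.59 ft²
P = b + 2y√(1+z²) = 6.03 + 2×1.42×√(1+1.5²) = 11.15 ft
R = A/P = 11.59/11.15 = 1.039 ft
S = (Q·n / (1.486·A·R^(2/3)))² = (41.9×0.022 / (1.486×11.59×1.026))² = 0.002723

0.00272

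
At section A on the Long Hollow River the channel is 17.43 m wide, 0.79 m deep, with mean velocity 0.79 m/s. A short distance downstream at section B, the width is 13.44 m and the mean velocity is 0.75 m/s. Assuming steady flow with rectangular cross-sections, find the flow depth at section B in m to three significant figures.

Q = A₁V₁ = (17.43×0.79) × 0.79 = 10.88 m³/s
d₂ = Q/(b₂ V₂) = 10.88/(13.44×0.75) = 1.079 m

1.08 m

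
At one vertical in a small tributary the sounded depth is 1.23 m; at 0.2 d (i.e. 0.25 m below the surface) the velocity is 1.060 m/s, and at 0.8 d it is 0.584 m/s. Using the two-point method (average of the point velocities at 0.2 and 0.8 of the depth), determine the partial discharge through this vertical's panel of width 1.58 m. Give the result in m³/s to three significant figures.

v̄ = (1.060 + 0.584) / 2 = 0.8220 m/s
q = v̄ × d × w = 0.8220 × 1.23 × 1.58 = 1.597 m³/s

1.60 m³/s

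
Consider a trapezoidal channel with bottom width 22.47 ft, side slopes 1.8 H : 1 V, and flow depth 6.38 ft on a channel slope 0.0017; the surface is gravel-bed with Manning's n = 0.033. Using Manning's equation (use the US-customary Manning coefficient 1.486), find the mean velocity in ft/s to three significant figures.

5.02 ft/s

A = (b + z·y)·y = (22.47 + 1.8×6.38)×6.38 = 216.6 ft²
P = b + 2y√(1+z²) = 22.47 + 2×6.38×√(1+1.8²) = 48.74 ft
R = A/P = 216.6/48.74 = 4.444 ft
Q = (1.486/n)·A·R^(2/3)·S^(1/2) = (1.486/0.033) × 216.6 × 4.444^(2/3) × 0.0017^(1/2) = 1087 ft³/s
V = Q/A = 1087/216.6 = 5.019 ft/s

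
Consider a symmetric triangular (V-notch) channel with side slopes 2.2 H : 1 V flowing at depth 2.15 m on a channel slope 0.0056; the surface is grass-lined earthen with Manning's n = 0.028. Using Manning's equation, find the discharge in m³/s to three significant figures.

26.8 m³/s

A = z·y² = 2.2×2.15² = 10.17 m²
P = 2y√(1+z²) = 2×2.15×√(1+2.2²) = 10.39 m
R = A/P = 10.17/10.39 = 0.9786 m
Q = (1/n)·A·R^(2/3)·S^(1/2) = (1/0.028) × 10.17 × 0.9786^(2/3) × 0.0056^(1/2) = 26.79 m³/s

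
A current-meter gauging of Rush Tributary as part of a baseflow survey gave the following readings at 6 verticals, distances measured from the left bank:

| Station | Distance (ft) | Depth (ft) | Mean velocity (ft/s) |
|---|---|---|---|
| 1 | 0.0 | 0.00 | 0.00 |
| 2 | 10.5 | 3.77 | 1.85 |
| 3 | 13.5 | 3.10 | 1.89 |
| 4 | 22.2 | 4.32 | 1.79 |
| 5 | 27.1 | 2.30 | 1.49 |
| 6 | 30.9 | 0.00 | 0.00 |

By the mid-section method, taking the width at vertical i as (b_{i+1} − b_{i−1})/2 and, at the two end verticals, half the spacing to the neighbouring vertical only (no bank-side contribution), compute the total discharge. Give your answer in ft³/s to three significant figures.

w_2 = (13.5 − 0.0)/2 = 6.75 ft; q_2 = 1.85 × 3.77 × 6.75 = 47.08 ft³/s
w_3 = (22.2 − 10.5)/2 = 5.85 ft; q_3 = 1.89 × 3.10 × 5.85 = 34.28 ft³/s
w_4 = (27.1 − 13.5)/2 = 6.8 ft; q_4 = 1.79 × 4.32 × 6.8 = 52.58 ft³/s
w_5 = (30.9 − 22.2)/2 = 4.35 ft; q_5 = 1.49 × 2.30 × 4.35 = 14.91 ft³/s
Stations 1, 6 contribute zero (depth or velocity is 0).
Q = Σ qᵢ = 148.8 ft³/s

149 ft³/s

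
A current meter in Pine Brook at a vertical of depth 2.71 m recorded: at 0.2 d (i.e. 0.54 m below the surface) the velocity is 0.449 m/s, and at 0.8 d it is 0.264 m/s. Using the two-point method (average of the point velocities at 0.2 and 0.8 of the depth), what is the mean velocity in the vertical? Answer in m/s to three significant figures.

0.357 m/s

v̄ = (0.449 + 0.264) / 2 = 0.3565 m/s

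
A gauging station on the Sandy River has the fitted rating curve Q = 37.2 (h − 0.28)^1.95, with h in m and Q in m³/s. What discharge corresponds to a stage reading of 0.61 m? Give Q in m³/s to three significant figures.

4.28 m³/s

Q = 37.2 × (0.61 − 0.28)^1.95 = 37.2 × 0.33^1.95 = 4.282 m³/s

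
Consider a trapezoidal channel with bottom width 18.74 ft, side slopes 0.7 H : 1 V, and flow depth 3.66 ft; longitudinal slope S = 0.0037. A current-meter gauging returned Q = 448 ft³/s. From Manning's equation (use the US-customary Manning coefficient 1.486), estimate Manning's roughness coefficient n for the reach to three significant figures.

A = (b + z·y)·y = (18.74 + 0.7×3.66)×3.66 = 77.97 ft²
P = b + 2y√(1+z²) = 18.74 + 2×3.66×√(1+0.7²) = 27.68 ft
R = A/P = 77.97/27.68 = 2.817 ft
n = (1.486/Q)·A·R^(2/3)·S^(1/2) = (1.486/448) × 77.97 × 1.995 × 0.06083 = 0.03138

0.0314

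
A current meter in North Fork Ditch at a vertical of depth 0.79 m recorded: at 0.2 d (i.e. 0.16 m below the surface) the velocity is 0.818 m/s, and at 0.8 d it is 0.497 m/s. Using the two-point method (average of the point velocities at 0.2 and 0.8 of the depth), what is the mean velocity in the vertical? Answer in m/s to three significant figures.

v̄ = (0.818 + 0.497) / 2 = 0.6575 m/s

0.658 m/s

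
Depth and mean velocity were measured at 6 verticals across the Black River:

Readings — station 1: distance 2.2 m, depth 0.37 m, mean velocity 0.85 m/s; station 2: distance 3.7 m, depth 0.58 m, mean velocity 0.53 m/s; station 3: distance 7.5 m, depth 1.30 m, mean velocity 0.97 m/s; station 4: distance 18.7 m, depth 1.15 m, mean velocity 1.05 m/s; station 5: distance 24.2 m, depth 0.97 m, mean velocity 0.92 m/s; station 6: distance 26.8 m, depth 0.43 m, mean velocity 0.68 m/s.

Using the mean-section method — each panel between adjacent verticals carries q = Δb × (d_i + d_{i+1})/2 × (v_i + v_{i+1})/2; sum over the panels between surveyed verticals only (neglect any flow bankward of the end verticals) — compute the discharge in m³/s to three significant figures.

24.2 m³/s

Panel 1-2: Δb = 1.5 m, d̄ = (0.37+0.58)/2 = 0.475, v̄ = (0.85+0.53)/2 = 0.69 → q = 1.5×0.475×0.69 = 0.4916 m³/s
Panel 2-3: Δb = 3.8 m, d̄ = (0.58+1.30)/2 = 0.94, v̄ = (0.53+0.97)/2 = 0.75 → q = 3.8×0.94×0.75 = 2.679 m³/s
Panel 3-4: Δb = 11.2 m, d̄ = (1.30+1.15)/2 = 1.225, v̄ = (0.97+1.05)/2 = 1.01 → q = 11.2×1.225×1.01 = 13.86 m³/s
Panel 4-5: Δb = 5.5 m, d̄ = (1.15+0.97)/2 = 1.06, v̄ = (1.05+0.92)/2 = 0.985 → q = 5.5×1.06×0.985 = 5.743 m³/s
Panel 5-6: Δb = 2.6 m, d̄ = (0.97+0.43)/2 = 0.7, v̄ = (0.92+0.68)/2 = 0.8 → q = 2.6×0.7×0.8 = 1.456 m³/s
Q = Σ q = 24.23 m³/s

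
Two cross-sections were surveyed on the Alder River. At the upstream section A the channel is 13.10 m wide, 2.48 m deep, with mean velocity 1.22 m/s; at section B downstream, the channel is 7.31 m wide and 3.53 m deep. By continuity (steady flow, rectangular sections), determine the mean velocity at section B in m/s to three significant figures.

Q = A₁V₁ = (13.10×2.48) × 1.22 = 39.64 m³/s
A₂ = 7.31 × 3.53 = 25.80 m²
V₂ = Q/A₂ = 39.64/25.80 = 1.536 m/s

1.54 m/s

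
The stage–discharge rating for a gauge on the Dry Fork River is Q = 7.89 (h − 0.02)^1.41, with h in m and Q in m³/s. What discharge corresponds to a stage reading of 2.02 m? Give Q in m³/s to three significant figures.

21.0 m³/s

Q = 7.89 × (2.02 − 0.02)^1.41 = 7.89 × 2^1.41 = 20.97 m³/s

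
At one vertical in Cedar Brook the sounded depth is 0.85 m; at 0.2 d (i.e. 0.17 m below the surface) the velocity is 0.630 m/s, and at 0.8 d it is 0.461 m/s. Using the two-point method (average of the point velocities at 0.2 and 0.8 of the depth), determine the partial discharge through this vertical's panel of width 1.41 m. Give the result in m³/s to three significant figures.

0.654 m³/s

v̄ = (0.630 + 0.461) / 2 = 0.5455 m/s
q = v̄ × d × w = 0.5455 × 0.85 × 1.41 = 0.6538 m³/s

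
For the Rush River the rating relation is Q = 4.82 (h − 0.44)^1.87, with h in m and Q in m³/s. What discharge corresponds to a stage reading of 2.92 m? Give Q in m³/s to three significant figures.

26.3 m³/s

Q = 4.82 × (2.92 − 0.44)^1.87 = 4.82 × 2.48^1.87 = 26.34 m³/s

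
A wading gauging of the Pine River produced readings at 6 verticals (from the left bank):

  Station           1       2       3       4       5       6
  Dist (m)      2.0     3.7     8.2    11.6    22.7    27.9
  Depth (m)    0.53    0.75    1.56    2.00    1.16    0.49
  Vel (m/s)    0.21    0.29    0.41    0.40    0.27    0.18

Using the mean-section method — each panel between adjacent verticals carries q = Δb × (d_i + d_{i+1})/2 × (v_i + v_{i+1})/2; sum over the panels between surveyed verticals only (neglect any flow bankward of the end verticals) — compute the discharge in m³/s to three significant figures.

11.4 m³/s

Panel 1-2: Δb = 1.7 m, d̄ = (0.53+0.75)/2 = 0.64, v̄ = (0.21+0.29)/2 = 0.25 → q = 1.7×0.64×0.25 = 0.2720 m³/s
Panel 2-3: Δb = 4.5 m, d̄ = (0.75+1.56)/2 = 1.155, v̄ = (0.29+0.41)/2 = 0.35 → q = 4.5×1.155×0.35 = 1.819 m³/s
Panel 3-4: Δb = 3.4 m, d̄ = (1.56+2.00)/2 = 1.78, v̄ = (0.41+0.40)/2 = 0.405 → q = 3.4×1.78×0.405 = 2.451 m³/s
Panel 4-5: Δb = 11.1 m, d̄ = (2.00+1.16)/2 = 1.58, v̄ = (0.40+0.27)/2 = 0.335 → q = 11.1×1.58×0.335 = 5.875 m³/s
Panel 5-6: Δb = 5.2 m, d̄ = (1.16+0.49)/2 = 0.825, v̄ = (0.27+0.18)/2 = 0.225 → q = 5.2×0.825×0.225 = 0.9653 m³/s
Q = Σ q = 11.38 m³/s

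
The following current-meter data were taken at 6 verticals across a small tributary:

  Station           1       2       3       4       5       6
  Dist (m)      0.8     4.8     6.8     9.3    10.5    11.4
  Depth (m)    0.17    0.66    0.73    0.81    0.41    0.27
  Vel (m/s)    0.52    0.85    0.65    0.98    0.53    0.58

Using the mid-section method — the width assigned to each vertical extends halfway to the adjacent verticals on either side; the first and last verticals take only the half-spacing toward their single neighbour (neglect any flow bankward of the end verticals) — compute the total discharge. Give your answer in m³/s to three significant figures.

4.69 m³/s

w_1 = (4.8 − 0.8)/2 = 2 m; q_1 = 0.52 × 0.17 × 2 = 0.1768 m³/s
w_2 = (6.8 − 0.8)/2 = 3 m; q_2 = 0.85 × 0.66 × 3 = 1.683 m³/s
w_3 = (9.3 − 4.8)/2 = 2.25 m; q_3 = 0.65 × 0.73 × 2.25 = 1.068 m³/s
w_4 = (10.5 − 6.8)/2 = 1.85 m; q_4 = 0.98 × 0.81 × 1.85 = 1.469 m³/s
w_5 = (11.4 − 9.3)/2 = 1.05 m; q_5 = 0.53 × 0.41 × 1.05 = 0.2282 m³/s
w_6 = (11.4 − 10.5)/2 = 0.45 m; q_6 = 0.58 × 0.27 × 0.45 = 0.07047 m³/s
Q = Σ qᵢ = 4.695 m³/s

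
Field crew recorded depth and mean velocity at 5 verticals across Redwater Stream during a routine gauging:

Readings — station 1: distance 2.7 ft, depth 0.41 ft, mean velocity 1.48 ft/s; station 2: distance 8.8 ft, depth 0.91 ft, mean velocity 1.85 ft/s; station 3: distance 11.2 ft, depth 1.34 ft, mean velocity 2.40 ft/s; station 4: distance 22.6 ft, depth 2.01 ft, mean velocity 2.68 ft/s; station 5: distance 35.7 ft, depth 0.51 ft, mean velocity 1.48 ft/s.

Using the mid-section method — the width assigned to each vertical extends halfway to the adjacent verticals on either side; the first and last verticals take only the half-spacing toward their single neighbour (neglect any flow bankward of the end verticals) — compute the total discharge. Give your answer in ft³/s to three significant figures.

w_1 = (8.8 − 2.7)/2 = 3.05 ft; q_1 = 1.48 × 0.41 × 3.05 = 1.851 ft³/s
w_2 = (11.2 − 2.7)/2 = 4.25 ft; q_2 = 1.85 × 0.91 × 4.25 = 7.155 ft³/s
w_3 = (22.6 − 8.8)/2 = 6.9 ft; q_3 = 2.40 × 1.34 × 6.9 = 22.19 ft³/s
w_4 = (35.7 − 11.2)/2 = 12.25 ft; q_4 = 2.68 × 2.01 × 12.25 = 65.99 ft³/s
w_5 = (35.7 − 22.6)/2 = 6.55 ft; q_5 = 1.48 × 0.51 × 6.55 = 4.944 ft³/s
Q = Σ qᵢ = 102.1 ft³/s

102 ft³/s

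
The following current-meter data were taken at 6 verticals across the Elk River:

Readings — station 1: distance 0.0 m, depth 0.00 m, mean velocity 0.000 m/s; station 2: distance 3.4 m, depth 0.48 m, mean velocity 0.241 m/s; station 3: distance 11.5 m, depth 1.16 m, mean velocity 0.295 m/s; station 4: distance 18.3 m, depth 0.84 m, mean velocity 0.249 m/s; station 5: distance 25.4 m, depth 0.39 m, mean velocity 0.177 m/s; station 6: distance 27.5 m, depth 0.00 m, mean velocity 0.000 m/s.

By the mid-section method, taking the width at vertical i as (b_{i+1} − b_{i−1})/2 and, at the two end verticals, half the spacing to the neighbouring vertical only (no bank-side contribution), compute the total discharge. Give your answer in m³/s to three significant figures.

w_2 = (11.5 − 0.0)/2 = 5.75 m; q_2 = 0.241 × 0.48 × 5.75 = 0.6652 m³/s
w_3 = (18.3 − 3.4)/2 = 7.45 m; q_3 = 0.295 × 1.16 × 7.45 = 2.549 m³/s
w_4 = (25.4 − 11.5)/2 = 6.95 m; q_4 = 0.249 × 0.84 × 6.95 = 1.454 m³/s
w_5 = (27.5 − 18.3)/2 = 4.6 m; q_5 = 0.177 × 0.39 × 4.6 = 0.3175 m³/s
Stations 1, 6 contribute zero (depth or velocity is 0).
Q = Σ qᵢ = 4.986 m³/s

4.99 m³/s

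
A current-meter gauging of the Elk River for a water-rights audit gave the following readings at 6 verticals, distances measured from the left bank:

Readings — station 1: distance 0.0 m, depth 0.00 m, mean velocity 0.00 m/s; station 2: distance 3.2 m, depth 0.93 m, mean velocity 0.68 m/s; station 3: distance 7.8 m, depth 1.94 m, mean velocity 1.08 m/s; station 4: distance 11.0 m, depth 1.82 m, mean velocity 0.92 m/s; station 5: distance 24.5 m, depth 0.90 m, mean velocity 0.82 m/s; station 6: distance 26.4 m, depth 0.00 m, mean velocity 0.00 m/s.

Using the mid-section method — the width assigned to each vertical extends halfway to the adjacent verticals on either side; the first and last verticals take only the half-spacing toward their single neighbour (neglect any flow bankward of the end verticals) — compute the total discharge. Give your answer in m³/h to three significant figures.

w_2 = (7.8 − 0.0)/2 = 3.9 m; q_2 = 0.68 × 0.93 × 3.9 = 2.466 m³/s
w_3 = (11.0 − 3.2)/2 = 3.9 m; q_3 = 1.08 × 1.94 × 3.9 = 8.171 m³/s
w_4 = (24.5 − 7.8)/2 = 8.35 m; q_4 = 0.92 × 1.82 × 8.35 = 13.98 m³/s
w_5 = (26.4 − 11.0)/2 = 7.7 m; q_5 = 0.82 × 0.90 × 7.7 = 5.683 m³/s
Stations 1, 6 contribute zero (depth or velocity is 0).
Q = Σ qᵢ = 30.30 m³/s
= 30.30 × 3600 = 109100 m³/h

109000 m³/h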